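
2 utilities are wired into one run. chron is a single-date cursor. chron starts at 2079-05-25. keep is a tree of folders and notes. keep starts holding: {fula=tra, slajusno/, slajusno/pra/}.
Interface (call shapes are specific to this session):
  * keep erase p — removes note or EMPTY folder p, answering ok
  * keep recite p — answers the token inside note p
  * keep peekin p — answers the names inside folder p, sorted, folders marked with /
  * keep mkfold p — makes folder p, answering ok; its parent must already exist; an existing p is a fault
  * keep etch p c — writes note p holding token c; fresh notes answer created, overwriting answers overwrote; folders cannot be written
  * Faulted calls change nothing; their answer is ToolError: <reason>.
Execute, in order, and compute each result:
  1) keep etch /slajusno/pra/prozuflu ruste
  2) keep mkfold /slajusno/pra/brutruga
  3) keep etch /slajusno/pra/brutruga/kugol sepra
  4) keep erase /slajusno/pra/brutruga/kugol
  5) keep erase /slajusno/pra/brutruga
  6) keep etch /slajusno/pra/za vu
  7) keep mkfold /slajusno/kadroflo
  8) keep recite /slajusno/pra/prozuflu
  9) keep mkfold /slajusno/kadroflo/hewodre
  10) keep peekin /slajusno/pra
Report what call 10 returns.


CALL keep etch[p='/slajusno/pra/prozuflu'; c='ruste']
RET  created
CALL keep mkfold[p='/slajusno/pra/brutruga']
RET  ok
CALL keep etch[p='/slajusno/pra/brutruga/kugol'; c='sepra']
RET  created
CALL keep erase[p='/slajusno/pra/brutruga/kugol']
RET  ok
CALL keep erase[p='/slajusno/pra/brutruga']
RET  ok
CALL keep etch[p='/slajusno/pra/za'; c='vu']
RET  created
CALL keep mkfold[p='/slajusno/kadroflo']
RET  ok
CALL keep recite[p='/slajusno/pra/prozuflu']
RET  ruste
CALL keep mkfold[p='/slajusno/kadroflo/hewodre']
RET  ok
CALL keep peekin[p='/slajusno/pra']
RET  [prozuflu, za]

Answer: [prozuflu, za]


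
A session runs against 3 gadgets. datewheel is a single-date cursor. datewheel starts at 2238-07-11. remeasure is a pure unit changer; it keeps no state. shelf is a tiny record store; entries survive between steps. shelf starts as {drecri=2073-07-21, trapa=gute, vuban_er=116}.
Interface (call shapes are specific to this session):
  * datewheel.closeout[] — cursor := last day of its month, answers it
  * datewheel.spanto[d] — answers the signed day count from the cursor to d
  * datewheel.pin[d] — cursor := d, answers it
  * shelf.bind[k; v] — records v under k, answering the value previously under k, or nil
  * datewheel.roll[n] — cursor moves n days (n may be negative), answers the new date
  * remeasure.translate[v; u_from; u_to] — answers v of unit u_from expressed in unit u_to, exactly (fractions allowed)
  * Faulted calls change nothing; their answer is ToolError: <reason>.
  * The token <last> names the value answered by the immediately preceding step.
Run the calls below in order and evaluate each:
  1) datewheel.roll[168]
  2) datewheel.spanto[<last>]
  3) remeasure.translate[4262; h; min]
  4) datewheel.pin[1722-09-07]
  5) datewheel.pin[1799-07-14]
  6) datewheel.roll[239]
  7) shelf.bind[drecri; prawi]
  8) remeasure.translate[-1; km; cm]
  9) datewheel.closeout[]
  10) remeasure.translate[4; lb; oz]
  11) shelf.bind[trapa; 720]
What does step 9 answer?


Answer: 1800-03-31

Derivation:
Then datewheel.roll using n: 168, giving 2238-12-26.
I use datewheel.spanto using d: <last>, and get 0.
I use remeasure.translate using v: 4262, u_from: h, u_to: min, — result: 255720.
Now I run datewheel.pin using d: 1722-09-07, and observe 1722-09-07.
I invoke datewheel.pin using d: 1799-07-14, which returns 1799-07-14.
Using datewheel.roll using n: 239, yielding 1800-03-10.
Invoking shelf.bind using k: drecri, v: prawi, giving 2073-07-21.
Using remeasure.translate using v: -1, u_from: km, u_to: cm, giving -100000.
Then datewheel.closeout(), yielding 1800-03-31.
I call remeasure.translate using v: 4, u_from: lb, u_to: oz: 64.
I try shelf.bind using k: trapa, v: 720, — result: gute.


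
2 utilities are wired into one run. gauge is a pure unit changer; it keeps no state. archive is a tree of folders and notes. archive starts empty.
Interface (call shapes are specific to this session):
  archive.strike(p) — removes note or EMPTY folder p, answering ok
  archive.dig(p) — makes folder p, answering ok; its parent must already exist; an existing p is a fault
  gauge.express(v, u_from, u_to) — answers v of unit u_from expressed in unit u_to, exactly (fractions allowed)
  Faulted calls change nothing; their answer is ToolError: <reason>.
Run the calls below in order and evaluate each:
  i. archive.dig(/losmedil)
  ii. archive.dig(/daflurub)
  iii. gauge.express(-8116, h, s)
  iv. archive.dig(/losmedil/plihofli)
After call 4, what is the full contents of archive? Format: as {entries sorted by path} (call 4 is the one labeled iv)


>>> dig p='/losmedil'
[out] ok
>>> dig p='/daflurub'
[out] ok
>>> express v='-8116' u_from='h' u_to='s'
[out] -29217600
>>> dig p='/losmedil/plihofli'
[out] ok

Answer: {daflurub/, losmedil/, losmedil/plihofli/}


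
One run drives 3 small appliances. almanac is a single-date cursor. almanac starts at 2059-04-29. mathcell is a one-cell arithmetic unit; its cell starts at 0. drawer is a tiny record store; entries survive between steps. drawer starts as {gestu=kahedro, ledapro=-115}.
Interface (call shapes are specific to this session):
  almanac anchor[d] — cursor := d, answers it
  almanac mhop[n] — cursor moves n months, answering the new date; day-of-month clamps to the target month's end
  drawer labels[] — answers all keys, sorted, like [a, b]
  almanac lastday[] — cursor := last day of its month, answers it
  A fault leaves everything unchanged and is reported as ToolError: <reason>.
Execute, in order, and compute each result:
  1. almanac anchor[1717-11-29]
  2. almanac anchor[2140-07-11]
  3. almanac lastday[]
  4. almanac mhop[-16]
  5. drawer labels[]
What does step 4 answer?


% 1. almanac anchor(d='1717-11-29') -> 1717-11-29
% 2. almanac anchor(d='2140-07-11') -> 2140-07-11
% 3. almanac lastday() -> 2140-07-31
% 4. almanac mhop(n='-16') -> 2139-03-31
% 5. drawer labels() -> [gestu, ledapro]

Answer: 2139-03-31


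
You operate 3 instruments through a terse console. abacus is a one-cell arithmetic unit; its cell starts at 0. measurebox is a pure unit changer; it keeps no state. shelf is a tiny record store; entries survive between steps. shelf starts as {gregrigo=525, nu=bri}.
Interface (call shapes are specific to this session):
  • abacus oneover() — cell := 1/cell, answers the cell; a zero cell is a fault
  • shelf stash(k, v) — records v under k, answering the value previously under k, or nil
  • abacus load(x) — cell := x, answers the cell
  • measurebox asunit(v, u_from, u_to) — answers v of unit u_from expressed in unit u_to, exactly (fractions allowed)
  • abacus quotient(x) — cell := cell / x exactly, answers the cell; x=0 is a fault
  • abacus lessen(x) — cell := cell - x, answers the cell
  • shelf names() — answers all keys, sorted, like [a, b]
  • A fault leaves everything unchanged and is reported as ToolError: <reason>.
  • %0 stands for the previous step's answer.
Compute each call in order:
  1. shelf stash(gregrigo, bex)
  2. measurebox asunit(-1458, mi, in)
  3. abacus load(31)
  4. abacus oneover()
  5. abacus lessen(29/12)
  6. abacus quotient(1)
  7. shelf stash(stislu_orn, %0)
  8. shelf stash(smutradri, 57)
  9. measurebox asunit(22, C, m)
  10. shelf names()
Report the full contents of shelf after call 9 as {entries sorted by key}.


-> shelf stash(k→gregrigo, v→bex)
<- 525
-> measurebox asunit(v→-1458, u_from→mi, u_to→in)
<- -92378880
-> abacus load(x→31)
<- 31
-> abacus oneover()
<- 1/31
-> abacus lessen(x→29/12)
<- -887/372
-> abacus quotient(x→1)
<- -887/372
-> shelf stash(k→stislu_orn, v→%0)
<- nil
-> shelf stash(k→smutradri, v→57)
<- nil
-> measurebox asunit(v→22, u_from→C, u_to→m)
<- ToolError: incompatible units
-> shelf names()
<- [gregrigo, nu, smutradri, stislu_orn]

Answer: {gregrigo=bex, nu=bri, smutradri=57, stislu_orn=-887/372}


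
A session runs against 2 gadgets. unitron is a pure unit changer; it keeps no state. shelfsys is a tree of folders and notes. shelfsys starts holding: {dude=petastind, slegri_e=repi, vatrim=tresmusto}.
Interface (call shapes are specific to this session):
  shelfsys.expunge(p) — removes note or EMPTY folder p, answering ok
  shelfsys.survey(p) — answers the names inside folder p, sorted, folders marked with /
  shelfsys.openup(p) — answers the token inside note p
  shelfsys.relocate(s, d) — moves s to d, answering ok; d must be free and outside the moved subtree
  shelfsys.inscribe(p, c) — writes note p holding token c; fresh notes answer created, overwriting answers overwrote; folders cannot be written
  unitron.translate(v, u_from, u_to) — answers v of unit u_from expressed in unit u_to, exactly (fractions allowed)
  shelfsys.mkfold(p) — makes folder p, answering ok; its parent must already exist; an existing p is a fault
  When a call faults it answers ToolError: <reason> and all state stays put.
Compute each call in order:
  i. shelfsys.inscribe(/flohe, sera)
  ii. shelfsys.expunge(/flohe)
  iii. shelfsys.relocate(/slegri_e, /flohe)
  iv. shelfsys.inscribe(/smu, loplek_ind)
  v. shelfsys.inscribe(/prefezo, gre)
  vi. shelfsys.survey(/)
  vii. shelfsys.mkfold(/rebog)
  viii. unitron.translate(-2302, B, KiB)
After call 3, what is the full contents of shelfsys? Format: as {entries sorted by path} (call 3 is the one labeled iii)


>>> shelfsys.inscribe p: /flohe c: sera
= created
>>> shelfsys.expunge p: /flohe
= ok
>>> shelfsys.relocate s: /slegri_e d: /flohe
= ok
>>> shelfsys.inscribe p: /smu c: loplek_ind
= created
>>> shelfsys.inscribe p: /prefezo c: gre
= created
>>> shelfsys.survey p: /
= [dude, flohe, prefezo, smu, vatrim]
>>> shelfsys.mkfold p: /rebog
= ok
>>> unitron.translate v: -2302 u_from: B u_to: KiB
= -1151/512

Answer: {dude=petastind, flohe=repi, vatrim=tresmusto}


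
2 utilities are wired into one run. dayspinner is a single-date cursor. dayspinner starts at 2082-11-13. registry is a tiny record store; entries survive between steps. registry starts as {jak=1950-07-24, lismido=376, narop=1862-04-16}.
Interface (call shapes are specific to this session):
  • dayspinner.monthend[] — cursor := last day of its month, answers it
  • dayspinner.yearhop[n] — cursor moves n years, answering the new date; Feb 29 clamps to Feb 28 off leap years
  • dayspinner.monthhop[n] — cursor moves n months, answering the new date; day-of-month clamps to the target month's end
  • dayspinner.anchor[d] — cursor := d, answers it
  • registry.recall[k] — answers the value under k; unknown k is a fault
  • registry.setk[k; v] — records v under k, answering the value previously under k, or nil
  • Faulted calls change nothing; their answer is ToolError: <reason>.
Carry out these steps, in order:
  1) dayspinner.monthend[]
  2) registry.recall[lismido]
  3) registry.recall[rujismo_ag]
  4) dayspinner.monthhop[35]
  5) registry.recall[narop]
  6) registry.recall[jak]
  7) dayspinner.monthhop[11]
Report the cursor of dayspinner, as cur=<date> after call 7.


Answer: cur=2086-09-30

Derivation:
Act: monthend[]
Obs: 2082-11-30
Act: recall[k: lismido]
Obs: 376
Act: recall[k: rujismo_ag]
Obs: ToolError: no such key rujismo_ag
Act: monthhop[n: 35]
Obs: 2085-10-30
Act: recall[k: narop]
Obs: 1862-04-16
Act: recall[k: jak]
Obs: 1950-07-24
Act: monthhop[n: 11]
Obs: 2086-09-30


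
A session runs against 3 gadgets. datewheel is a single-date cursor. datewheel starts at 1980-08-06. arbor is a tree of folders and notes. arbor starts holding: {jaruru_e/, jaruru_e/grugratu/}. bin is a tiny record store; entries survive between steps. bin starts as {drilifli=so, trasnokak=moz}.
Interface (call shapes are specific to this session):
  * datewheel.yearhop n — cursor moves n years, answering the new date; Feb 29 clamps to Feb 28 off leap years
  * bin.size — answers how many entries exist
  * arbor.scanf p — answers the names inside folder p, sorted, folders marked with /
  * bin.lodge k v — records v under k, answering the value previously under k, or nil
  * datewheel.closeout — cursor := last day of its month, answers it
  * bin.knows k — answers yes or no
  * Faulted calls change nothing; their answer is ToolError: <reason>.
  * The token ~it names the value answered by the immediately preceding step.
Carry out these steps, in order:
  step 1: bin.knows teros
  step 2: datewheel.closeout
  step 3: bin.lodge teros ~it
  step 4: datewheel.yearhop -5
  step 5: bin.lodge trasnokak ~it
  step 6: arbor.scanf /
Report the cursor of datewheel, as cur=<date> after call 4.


I call bin.knows using teros, — result: no.
Calling datewheel.closeout, → 1980-08-31.
I call bin.lodge using teros, ~it, — result: nil.
I try datewheel.yearhop using -5, and observe 1975-08-31.
I run bin.lodge using trasnokak, ~it, and observe moz.
Next I call arbor.scanf using /: [jaruru_e/].

Answer: cur=1975-08-31


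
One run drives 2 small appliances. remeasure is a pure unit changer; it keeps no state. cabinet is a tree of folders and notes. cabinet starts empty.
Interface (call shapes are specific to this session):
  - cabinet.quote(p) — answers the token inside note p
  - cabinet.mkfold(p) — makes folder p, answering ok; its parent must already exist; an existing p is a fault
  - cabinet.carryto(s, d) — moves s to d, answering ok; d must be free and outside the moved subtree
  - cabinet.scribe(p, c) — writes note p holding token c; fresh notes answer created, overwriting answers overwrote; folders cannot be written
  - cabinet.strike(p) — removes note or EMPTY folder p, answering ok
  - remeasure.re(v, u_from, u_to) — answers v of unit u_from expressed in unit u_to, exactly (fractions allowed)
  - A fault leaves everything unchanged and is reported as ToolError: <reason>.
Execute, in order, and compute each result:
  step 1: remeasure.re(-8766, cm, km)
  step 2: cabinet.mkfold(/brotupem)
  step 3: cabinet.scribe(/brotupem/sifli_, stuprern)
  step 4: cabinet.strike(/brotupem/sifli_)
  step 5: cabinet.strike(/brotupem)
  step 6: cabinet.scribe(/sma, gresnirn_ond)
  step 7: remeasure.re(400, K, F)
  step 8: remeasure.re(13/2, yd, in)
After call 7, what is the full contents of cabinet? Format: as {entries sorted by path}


Answer: {sma=gresnirn_ond}

Derivation:
[in] re v: -8766 u_from: cm u_to: km
= -4383/50000
[in] mkfold p: /brotupem
= ok
[in] scribe p: /brotupem/sifli_ c: stuprern
= created
[in] strike p: /brotupem/sifli_
= ok
[in] strike p: /brotupem
= ok
[in] scribe p: /sma c: gresnirn_ond
= created
[in] re v: 400 u_from: K u_to: F
= 26033/100
[in] re v: 13/2 u_from: yd u_to: in
= 234


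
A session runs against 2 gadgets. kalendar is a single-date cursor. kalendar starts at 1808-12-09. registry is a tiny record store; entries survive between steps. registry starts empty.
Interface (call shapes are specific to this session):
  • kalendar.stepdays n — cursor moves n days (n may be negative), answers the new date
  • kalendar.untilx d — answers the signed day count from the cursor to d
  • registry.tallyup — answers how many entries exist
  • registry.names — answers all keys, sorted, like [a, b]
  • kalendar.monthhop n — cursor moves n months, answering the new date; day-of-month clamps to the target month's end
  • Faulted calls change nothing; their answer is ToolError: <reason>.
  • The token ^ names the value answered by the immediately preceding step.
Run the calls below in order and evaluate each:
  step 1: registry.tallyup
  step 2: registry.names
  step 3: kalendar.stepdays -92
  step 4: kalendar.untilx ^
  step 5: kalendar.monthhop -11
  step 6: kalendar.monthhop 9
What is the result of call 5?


[in] tallyup
  0
[in] names
  []
[in] stepdays -92
  1808-09-08
[in] untilx ^
  0
[in] monthhop -11
  1807-10-08
[in] monthhop 9
  1808-07-08

Answer: 1807-10-08


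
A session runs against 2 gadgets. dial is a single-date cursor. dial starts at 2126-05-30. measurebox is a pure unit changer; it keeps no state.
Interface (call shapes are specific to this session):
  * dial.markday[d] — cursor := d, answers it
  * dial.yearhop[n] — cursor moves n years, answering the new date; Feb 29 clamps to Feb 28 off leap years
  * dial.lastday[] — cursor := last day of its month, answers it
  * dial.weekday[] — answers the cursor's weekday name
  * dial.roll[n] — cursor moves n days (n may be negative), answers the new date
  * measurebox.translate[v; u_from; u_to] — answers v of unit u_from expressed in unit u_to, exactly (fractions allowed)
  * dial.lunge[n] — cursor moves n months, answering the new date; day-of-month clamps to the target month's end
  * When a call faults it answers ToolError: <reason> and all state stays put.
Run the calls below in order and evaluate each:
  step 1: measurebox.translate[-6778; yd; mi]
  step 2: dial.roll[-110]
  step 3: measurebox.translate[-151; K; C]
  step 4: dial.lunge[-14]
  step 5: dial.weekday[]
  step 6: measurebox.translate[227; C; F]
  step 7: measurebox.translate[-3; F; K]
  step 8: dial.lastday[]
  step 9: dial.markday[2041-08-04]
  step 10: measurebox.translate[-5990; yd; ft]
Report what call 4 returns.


I try measurebox.translate passing -6778, yd, mi, yielding -3389/880.
Then dial.roll passing -110: 2126-02-09.
Now I run measurebox.translate passing -151, K, C, yielding -8483/20.
Invoking dial.lunge passing -14, and get 2124-12-09.
Then dial.weekday(): Saturday.
I invoke measurebox.translate passing 227, C, F, giving 2203/5.
I call measurebox.translate passing -3, F, K, → 45667/180.
I use dial.lastday, which returns 2124-12-31.
Next I call dial.markday passing 2041-08-04, → 2041-08-04.
Now I run measurebox.translate passing -5990, yd, ft, — result: -17970.

Answer: 2124-12-09


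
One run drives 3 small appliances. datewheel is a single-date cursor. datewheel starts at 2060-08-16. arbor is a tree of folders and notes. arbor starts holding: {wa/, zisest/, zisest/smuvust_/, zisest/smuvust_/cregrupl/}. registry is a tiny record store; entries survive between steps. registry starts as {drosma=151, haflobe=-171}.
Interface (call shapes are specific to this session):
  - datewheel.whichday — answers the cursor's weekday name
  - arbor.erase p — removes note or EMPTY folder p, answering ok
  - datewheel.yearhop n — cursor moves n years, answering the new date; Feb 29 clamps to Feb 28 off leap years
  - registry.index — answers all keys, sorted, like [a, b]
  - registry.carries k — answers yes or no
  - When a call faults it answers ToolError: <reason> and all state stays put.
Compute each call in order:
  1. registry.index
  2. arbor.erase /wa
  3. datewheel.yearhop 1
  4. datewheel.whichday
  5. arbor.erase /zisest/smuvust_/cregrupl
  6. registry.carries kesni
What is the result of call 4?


Act: registry.index[]
Obs: [drosma, haflobe]
Act: arbor.erase[/wa]
Obs: ok
Act: datewheel.yearhop[1]
Obs: 2061-08-16
Act: datewheel.whichday[]
Obs: Tuesday
Act: arbor.erase[/zisest/smuvust_/cregrupl]
Obs: ok
Act: registry.carries[kesni]
Obs: no

Answer: Tuesday


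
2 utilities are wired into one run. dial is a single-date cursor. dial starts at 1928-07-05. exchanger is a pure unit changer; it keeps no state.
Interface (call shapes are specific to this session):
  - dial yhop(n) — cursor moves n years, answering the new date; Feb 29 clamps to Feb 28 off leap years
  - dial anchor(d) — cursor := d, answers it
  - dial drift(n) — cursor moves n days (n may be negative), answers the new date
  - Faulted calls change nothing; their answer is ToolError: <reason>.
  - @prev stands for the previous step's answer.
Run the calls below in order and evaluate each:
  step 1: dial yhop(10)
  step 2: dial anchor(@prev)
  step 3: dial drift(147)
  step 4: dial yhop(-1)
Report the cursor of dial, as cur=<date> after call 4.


Act: dial yhop[n='10']
Obs: 1938-07-05
Act: dial anchor[d='@prev']
Obs: 1938-07-05
Act: dial drift[n='147']
Obs: 1938-11-29
Act: dial yhop[n='-1']
Obs: 1937-11-29

Answer: cur=1937-11-29


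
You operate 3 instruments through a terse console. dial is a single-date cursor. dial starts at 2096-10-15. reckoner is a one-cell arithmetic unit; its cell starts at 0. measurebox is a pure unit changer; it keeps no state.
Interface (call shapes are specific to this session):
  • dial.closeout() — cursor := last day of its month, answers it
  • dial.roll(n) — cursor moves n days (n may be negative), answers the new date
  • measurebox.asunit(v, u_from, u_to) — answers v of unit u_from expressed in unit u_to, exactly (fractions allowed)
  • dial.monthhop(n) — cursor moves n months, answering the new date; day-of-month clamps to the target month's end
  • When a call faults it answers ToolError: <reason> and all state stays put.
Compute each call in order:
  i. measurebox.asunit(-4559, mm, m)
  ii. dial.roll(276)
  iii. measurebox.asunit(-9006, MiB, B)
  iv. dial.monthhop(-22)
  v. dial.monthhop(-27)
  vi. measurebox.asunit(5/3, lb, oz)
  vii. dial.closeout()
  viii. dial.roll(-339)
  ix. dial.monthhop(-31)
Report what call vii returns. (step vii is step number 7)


// 1. measurebox.asunit(v=-4559, u_from=mm, u_to=m) ~> -4559/1000
// 2. dial.roll(n=276) ~> 2097-07-18
// 3. measurebox.asunit(v=-9006, u_from=MiB, u_to=B) ~> -9443475456
// 4. dial.monthhop(n=-22) ~> 2095-09-18
// 5. dial.monthhop(n=-27) ~> 2093-06-18
// 6. measurebox.asunit(v=5/3, u_from=lb, u_to=oz) ~> 80/3
// 7. dial.closeout() ~> 2093-06-30
// 8. dial.roll(n=-339) ~> 2092-07-26
// 9. dial.monthhop(n=-31) ~> 2089-12-26

Answer: 2093-06-30


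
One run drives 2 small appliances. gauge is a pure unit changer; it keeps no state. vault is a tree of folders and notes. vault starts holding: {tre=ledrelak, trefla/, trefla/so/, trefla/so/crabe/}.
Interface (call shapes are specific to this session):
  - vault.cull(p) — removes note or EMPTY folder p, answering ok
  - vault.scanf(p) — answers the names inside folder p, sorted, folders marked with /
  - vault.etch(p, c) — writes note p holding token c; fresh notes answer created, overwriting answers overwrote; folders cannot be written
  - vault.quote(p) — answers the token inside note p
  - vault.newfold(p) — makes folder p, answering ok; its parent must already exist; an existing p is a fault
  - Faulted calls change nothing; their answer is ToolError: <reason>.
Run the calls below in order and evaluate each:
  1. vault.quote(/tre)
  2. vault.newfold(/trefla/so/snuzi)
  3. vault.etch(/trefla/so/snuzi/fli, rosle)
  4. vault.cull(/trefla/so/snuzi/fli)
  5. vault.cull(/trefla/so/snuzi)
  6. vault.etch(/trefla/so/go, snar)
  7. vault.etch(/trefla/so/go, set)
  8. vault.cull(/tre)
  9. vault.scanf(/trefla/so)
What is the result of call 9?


# 1. vault.quote(/tre) -> ledrelak
# 2. vault.newfold(/trefla/so/snuzi) -> ok
# 3. vault.etch(/trefla/so/snuzi/fli, rosle) -> created
# 4. vault.cull(/trefla/so/snuzi/fli) -> ok
# 5. vault.cull(/trefla/so/snuzi) -> ok
# 6. vault.etch(/trefla/so/go, snar) -> created
# 7. vault.etch(/trefla/so/go, set) -> overwrote
# 8. vault.cull(/tre) -> ok
# 9. vault.scanf(/trefla/so) -> [crabe/, go]

Answer: [crabe/, go]


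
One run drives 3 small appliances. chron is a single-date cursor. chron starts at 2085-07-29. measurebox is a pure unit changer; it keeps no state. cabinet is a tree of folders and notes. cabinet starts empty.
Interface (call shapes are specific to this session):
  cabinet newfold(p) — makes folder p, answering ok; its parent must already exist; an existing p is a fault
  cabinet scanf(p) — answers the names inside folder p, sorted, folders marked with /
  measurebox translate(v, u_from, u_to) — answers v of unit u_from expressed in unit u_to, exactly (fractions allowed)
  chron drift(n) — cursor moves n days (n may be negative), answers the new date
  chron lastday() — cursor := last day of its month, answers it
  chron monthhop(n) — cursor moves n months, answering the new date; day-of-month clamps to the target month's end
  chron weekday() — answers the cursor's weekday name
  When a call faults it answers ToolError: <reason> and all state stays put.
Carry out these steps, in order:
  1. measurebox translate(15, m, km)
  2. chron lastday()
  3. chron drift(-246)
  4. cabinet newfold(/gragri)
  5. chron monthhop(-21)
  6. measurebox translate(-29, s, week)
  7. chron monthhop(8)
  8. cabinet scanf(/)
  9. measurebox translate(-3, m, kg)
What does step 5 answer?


Answer: 2083-02-27

Derivation:
# measurebox translate(v: 15, u_from: m, u_to: km) -> 3/200
# chron lastday() -> 2085-07-31
# chron drift(n: -246) -> 2084-11-27
# cabinet newfold(p: /gragri) -> ok
# chron monthhop(n: -21) -> 2083-02-27
# measurebox translate(v: -29, u_from: s, u_to: week) -> -29/604800
# chron monthhop(n: 8) -> 2083-10-27
# cabinet scanf(p: /) -> [gragri/]
# measurebox translate(v: -3, u_from: m, u_to: kg) -> ToolError: incompatible units


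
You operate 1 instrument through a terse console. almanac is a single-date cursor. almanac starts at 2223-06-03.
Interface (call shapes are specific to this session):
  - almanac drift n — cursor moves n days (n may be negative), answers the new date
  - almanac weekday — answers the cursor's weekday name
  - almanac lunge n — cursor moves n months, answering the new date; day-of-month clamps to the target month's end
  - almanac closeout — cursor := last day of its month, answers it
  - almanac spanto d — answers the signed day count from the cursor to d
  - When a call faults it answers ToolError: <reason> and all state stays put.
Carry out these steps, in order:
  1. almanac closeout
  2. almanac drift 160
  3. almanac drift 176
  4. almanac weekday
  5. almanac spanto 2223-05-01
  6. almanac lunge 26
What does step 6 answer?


Calling almanac closeout(): 2223-06-30.
I run almanac drift(n: 160), → 2223-12-07.
I call almanac drift(n: 176): 2224-05-31.
I run almanac weekday(), giving Monday.
I use almanac spanto(d: 2223-05-01), yielding -396.
Calling almanac lunge(n: 26), → 2226-07-31.

Answer: 2226-07-31


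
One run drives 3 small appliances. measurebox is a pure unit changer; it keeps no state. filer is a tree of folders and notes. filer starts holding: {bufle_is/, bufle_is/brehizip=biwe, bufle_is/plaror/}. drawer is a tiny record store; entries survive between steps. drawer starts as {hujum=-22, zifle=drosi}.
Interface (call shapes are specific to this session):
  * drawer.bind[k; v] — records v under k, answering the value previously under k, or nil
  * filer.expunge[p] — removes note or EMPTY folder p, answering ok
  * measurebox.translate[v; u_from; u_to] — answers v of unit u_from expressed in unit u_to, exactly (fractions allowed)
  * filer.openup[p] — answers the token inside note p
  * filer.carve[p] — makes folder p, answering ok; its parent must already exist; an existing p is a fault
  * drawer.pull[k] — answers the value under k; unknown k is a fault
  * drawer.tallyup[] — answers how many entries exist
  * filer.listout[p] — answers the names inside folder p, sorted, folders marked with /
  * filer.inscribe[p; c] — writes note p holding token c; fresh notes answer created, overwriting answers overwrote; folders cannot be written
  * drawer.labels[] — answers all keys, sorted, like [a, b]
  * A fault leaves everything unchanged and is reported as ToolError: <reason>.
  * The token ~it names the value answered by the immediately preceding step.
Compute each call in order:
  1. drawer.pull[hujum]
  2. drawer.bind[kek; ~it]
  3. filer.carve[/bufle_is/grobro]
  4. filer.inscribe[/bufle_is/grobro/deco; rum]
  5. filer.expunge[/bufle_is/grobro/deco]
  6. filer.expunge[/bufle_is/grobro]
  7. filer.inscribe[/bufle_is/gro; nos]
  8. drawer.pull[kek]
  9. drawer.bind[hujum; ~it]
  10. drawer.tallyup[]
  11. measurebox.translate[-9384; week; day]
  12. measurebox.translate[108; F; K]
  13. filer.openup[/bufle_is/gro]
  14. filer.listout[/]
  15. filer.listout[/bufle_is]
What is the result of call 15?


$ pull k→hujum
= -22
$ bind k→kek v→~it
= nil
$ carve p→/bufle_is/grobro
= ok
$ inscribe p→/bufle_is/grobro/deco c→rum
= created
$ expunge p→/bufle_is/grobro/deco
= ok
$ expunge p→/bufle_is/grobro
= ok
$ inscribe p→/bufle_is/gro c→nos
= created
$ pull k→kek
= -22
$ bind k→hujum v→~it
= -22
$ tallyup
= 3
$ translate v→-9384 u_from→week u_to→day
= -65688
$ translate v→108 u_from→F u_to→K
= 56767/180
$ openup p→/bufle_is/gro
= nos
$ listout p→/
= [bufle_is/]
$ listout p→/bufle_is
= [brehizip, gro, plaror/]

Answer: [brehizip, gro, plaror/]


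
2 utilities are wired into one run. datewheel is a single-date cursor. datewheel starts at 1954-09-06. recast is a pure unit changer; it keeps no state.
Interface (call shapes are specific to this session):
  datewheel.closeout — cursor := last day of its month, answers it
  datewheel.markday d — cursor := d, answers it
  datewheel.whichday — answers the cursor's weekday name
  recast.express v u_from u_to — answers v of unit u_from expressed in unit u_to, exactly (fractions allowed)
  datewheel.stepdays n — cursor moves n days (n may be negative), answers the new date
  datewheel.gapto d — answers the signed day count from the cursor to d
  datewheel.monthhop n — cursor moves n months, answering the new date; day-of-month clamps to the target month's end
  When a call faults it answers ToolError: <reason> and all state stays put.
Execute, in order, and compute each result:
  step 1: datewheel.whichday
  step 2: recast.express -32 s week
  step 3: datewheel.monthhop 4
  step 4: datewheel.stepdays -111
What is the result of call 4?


> datewheel.whichday
[out] Monday
> recast.express -32 s week
[out] -1/18900
> datewheel.monthhop 4
[out] 1955-01-06
> datewheel.stepdays -111
[out] 1954-09-17

Answer: 1954-09-17


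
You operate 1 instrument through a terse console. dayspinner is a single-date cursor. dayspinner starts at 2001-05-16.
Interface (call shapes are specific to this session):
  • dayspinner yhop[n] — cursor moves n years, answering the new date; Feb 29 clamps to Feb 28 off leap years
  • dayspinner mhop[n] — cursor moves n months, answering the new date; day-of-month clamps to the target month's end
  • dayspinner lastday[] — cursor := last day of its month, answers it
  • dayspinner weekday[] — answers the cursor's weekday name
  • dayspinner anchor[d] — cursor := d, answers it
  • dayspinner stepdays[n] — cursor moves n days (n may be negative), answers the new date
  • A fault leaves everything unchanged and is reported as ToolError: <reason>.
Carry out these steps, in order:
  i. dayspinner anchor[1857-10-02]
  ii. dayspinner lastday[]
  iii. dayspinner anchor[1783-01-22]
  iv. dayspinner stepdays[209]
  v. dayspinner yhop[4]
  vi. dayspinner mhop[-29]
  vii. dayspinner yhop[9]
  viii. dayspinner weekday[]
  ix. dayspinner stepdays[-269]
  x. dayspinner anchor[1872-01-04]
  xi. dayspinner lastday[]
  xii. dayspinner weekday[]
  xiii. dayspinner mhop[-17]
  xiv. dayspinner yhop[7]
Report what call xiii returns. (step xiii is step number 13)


>>> dayspinner anchor d=1857-10-02
[out] 1857-10-02
>>> dayspinner lastday
[out] 1857-10-31
>>> dayspinner anchor d=1783-01-22
[out] 1783-01-22
>>> dayspinner stepdays n=209
[out] 1783-08-19
>>> dayspinner yhop n=4
[out] 1787-08-19
>>> dayspinner mhop n=-29
[out] 1785-03-19
>>> dayspinner yhop n=9
[out] 1794-03-19
>>> dayspinner weekday
[out] Wednesday
>>> dayspinner stepdays n=-269
[out] 1793-06-23
>>> dayspinner anchor d=1872-01-04
[out] 1872-01-04
>>> dayspinner lastday
[out] 1872-01-31
>>> dayspinner weekday
[out] Wednesday
>>> dayspinner mhop n=-17
[out] 1870-08-31
>>> dayspinner yhop n=7
[out] 1877-08-31

Answer: 1870-08-31


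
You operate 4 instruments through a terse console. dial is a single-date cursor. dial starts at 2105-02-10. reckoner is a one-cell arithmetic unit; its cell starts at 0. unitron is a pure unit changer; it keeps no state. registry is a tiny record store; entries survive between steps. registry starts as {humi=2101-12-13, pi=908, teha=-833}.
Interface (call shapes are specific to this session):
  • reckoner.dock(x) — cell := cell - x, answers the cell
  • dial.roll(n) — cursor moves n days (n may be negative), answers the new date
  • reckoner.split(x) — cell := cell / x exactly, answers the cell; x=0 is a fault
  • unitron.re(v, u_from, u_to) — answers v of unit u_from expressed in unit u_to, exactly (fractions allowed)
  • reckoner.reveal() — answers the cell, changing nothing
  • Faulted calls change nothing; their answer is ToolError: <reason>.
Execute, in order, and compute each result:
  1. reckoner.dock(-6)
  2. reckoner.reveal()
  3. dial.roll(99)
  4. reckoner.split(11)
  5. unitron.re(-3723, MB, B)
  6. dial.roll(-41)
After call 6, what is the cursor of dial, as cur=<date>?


Do: reckoner.dock[x: -6]
See: 6
Do: reckoner.reveal[]
See: 6
Do: dial.roll[n: 99]
See: 2105-05-20
Do: reckoner.split[x: 11]
See: 6/11
Do: unitron.re[v: -3723; u_from: MB; u_to: B]
See: -3723000000
Do: dial.roll[n: -41]
See: 2105-04-09

Answer: cur=2105-04-09


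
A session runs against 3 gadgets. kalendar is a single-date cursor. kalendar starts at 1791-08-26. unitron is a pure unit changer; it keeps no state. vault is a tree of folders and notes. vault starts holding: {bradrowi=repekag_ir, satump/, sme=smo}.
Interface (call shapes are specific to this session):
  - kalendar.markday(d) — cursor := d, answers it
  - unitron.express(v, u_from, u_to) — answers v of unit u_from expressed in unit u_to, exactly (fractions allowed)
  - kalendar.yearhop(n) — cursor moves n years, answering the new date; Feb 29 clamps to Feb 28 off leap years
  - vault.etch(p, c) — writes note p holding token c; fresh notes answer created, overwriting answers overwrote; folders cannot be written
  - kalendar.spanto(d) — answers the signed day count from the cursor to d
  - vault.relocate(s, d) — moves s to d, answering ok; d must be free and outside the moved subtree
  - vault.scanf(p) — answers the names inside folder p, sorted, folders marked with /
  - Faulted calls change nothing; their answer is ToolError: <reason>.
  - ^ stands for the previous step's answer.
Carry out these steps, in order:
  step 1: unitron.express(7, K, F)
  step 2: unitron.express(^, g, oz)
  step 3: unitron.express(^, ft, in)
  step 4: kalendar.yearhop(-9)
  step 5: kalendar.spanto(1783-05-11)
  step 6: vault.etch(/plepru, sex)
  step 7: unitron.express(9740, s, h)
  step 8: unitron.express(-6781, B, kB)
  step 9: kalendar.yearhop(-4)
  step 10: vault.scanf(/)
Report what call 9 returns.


[in] express v→7 u_from→K u_to→F
= -44707/100
[in] express v→^ u_from→g u_to→oz
= -715312000/45359237
[in] express v→^ u_from→ft u_to→in
= -8583744000/45359237
[in] yearhop n→-9
= 1782-08-26
[in] spanto d→1783-05-11
= 258
[in] etch p→/plepru c→sex
= created
[in] express v→9740 u_from→s u_to→h
= 487/180
[in] express v→-6781 u_from→B u_to→kB
= -6781/1000
[in] yearhop n→-4
= 1778-08-26
[in] scanf p→/
= [bradrowi, plepru, satump/, sme]

Answer: 1778-08-26


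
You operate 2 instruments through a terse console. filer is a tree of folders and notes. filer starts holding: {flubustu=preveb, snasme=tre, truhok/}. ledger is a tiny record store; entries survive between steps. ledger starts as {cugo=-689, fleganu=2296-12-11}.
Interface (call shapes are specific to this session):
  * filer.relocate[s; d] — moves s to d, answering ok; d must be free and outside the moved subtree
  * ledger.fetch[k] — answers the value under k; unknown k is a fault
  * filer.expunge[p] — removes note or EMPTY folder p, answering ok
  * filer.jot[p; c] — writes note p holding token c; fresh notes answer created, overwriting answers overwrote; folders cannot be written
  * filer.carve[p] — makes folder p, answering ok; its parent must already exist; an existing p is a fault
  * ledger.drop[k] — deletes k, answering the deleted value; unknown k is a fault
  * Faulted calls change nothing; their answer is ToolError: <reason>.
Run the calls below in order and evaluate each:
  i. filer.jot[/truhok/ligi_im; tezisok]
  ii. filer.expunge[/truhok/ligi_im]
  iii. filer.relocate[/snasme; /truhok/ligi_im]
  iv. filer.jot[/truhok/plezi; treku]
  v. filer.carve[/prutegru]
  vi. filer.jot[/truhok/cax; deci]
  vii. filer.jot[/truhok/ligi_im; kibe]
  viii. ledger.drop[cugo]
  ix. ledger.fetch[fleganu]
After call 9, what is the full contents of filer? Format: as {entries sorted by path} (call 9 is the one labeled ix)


Invoking jot with p='/truhok/ligi_im', c='tezisok', and observe created.
I invoke expunge with p='/truhok/ligi_im': ok.
Next I call relocate with s='/snasme', d='/truhok/ligi_im': ok.
I try jot with p='/truhok/plezi', c='treku', and observe created.
I call carve with p='/prutegru', — result: ok.
Invoking jot with p='/truhok/cax', c='deci', yielding created.
Next I call jot with p='/truhok/ligi_im', c='kibe', → overwrote.
I use drop with k='cugo', → -689.
Then fetch with k='fleganu', and see 2296-12-11.

Answer: {flubustu=preveb, prutegru/, truhok/, truhok/cax=deci, truhok/ligi_im=kibe, truhok/plezi=treku}


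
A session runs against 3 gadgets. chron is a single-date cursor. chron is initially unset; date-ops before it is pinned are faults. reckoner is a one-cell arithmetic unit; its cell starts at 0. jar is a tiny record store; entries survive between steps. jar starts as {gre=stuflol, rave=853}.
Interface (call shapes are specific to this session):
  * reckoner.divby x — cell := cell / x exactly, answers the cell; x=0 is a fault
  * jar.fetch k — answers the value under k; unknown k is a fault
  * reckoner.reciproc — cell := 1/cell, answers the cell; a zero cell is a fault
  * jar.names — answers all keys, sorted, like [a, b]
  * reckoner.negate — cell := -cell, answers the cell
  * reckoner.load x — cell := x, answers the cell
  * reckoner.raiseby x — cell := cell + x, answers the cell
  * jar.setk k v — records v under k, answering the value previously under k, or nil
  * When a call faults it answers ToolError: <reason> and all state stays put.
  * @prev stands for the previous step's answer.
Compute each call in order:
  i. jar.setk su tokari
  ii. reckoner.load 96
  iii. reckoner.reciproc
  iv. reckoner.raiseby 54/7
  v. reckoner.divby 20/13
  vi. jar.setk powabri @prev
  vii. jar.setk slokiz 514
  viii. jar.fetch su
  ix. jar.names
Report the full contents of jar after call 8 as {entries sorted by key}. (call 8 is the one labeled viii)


Answer: {gre=stuflol, powabri=67483/13440, rave=853, slokiz=514, su=tokari}

Derivation:
[in] jar.setk su tokari
= nil
[in] reckoner.load 96
= 96
[in] reckoner.reciproc
= 1/96
[in] reckoner.raiseby 54/7
= 5191/672
[in] reckoner.divby 20/13
= 67483/13440
[in] jar.setk powabri @prev
= nil
[in] jar.setk slokiz 514
= nil
[in] jar.fetch su
= tokari
[in] jar.names
= [gre, powabri, rave, slokiz, su]


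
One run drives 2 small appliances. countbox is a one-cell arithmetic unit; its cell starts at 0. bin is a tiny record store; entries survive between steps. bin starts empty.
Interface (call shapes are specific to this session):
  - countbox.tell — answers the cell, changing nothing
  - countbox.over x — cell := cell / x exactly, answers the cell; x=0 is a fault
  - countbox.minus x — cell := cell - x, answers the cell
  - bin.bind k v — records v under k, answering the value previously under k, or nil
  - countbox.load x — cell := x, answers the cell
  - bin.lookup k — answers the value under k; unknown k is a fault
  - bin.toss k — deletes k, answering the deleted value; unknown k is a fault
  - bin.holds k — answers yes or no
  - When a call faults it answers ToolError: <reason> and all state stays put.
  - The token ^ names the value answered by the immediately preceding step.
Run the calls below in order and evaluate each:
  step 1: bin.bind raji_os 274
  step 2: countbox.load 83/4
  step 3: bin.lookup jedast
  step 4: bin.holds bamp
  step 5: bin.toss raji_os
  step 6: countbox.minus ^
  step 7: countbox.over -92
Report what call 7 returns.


! 1. bin.bind(k='raji_os', v='274') ~> nil
! 2. countbox.load(x='83/4') ~> 83/4
! 3. bin.lookup(k='jedast') ~> ToolError: no such key jedast
! 4. bin.holds(k='bamp') ~> no
! 5. bin.toss(k='raji_os') ~> 274
! 6. countbox.minus(x='^') ~> -1013/4
! 7. countbox.over(x='-92') ~> 1013/368

Answer: 1013/368
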